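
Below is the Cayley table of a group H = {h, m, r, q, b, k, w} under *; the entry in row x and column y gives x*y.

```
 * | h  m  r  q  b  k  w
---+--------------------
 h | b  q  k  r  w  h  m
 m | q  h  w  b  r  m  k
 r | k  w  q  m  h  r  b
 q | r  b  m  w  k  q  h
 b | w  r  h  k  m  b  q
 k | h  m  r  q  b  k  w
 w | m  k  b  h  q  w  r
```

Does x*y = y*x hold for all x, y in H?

Check whether the table is symmetric across its main diagonal.
Every entry (row x, col y) equals the entry (row y, col x), so H is abelian.

Yes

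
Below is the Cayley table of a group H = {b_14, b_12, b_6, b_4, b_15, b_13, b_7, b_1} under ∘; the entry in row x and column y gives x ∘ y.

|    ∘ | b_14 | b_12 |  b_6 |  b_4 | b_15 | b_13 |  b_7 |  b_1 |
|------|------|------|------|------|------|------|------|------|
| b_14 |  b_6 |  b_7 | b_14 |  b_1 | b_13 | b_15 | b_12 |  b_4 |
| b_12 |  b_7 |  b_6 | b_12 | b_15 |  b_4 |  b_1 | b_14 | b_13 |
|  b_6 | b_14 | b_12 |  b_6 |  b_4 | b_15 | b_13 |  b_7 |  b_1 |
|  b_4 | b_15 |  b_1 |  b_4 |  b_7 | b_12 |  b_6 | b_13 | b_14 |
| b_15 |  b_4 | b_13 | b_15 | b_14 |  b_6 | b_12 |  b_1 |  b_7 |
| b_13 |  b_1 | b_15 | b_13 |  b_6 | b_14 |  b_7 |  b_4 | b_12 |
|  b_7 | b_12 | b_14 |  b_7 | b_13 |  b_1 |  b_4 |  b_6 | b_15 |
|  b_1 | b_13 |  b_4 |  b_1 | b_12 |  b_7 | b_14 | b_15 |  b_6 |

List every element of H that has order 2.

Identity is b_6. Compute the order of each non-identity element by repeated multiplication:
  b_14: b_14 → b_6  (order 2)
  b_12: b_12 → b_6  (order 2)
  b_4: b_4 → b_7 → b_13 → b_6  (order 4)
  b_15: b_15 → b_6  (order 2)
  b_13: b_13 → b_7 → b_4 → b_6  (order 4)
  b_7: b_7 → b_6  (order 2)
  b_1: b_1 → b_6  (order 2)
Elements of order 2: {b_1, b_12, b_14, b_15, b_7}.

{b_1, b_12, b_14, b_15, b_7}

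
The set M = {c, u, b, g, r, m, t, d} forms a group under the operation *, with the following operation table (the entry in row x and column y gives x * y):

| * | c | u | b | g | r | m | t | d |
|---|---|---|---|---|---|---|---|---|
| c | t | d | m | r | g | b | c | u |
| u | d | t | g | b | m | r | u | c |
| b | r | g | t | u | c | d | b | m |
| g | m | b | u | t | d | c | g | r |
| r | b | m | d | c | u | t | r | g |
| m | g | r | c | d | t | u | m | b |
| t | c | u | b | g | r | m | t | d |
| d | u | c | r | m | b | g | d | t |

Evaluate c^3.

c

c^1 = c
c^2 = c * c = t
c^3 = t * c = c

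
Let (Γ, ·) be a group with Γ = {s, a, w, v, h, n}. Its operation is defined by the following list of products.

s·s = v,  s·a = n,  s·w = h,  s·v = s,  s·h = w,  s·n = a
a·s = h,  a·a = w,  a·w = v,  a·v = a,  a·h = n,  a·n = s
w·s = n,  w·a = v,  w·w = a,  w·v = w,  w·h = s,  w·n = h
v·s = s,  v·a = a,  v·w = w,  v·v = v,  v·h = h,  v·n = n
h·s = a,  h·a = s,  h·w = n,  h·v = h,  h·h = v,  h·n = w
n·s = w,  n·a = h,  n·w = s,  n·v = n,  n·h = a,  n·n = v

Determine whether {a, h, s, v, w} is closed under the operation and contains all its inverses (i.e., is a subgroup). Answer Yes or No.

w·s = n, which is not in {a, h, s, v, w}.
The subset is not closed under ·, so it is not a subgroup.
(Structurally, Γ here is isomorphic to the symmetric group S_3.)

No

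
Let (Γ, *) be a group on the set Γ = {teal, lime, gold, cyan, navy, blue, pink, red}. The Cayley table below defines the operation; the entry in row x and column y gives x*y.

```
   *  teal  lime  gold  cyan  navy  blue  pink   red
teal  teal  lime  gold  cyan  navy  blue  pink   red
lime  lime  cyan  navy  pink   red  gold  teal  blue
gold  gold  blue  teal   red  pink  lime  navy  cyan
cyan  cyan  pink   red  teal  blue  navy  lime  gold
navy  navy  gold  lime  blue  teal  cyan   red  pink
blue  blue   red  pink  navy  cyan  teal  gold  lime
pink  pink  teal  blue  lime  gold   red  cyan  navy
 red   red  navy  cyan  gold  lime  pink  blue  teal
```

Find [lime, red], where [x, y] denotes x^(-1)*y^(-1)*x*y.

Identity is teal; from the table lime^(-1) = pink and red^(-1) = red.
pink*red = navy
navy*lime = gold
gold*red = cyan

cyan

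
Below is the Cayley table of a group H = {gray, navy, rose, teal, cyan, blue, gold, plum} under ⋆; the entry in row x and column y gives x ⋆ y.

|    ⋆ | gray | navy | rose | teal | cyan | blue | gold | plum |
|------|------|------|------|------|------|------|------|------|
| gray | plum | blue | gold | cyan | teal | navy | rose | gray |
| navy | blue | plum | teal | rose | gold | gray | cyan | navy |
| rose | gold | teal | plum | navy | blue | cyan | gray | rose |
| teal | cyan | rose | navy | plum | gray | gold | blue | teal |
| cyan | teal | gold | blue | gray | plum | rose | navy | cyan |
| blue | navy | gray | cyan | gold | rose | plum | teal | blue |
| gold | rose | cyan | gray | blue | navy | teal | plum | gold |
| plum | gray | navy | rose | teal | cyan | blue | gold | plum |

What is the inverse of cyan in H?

First locate the identity: row plum matches the header, so plum is the identity.
Scan row cyan for plum: cyan ⋆ cyan = plum. Hence cyan^(-1) = cyan.
(Structurally, H here is isomorphic to the elementary abelian group (Z_2)^3.)

cyan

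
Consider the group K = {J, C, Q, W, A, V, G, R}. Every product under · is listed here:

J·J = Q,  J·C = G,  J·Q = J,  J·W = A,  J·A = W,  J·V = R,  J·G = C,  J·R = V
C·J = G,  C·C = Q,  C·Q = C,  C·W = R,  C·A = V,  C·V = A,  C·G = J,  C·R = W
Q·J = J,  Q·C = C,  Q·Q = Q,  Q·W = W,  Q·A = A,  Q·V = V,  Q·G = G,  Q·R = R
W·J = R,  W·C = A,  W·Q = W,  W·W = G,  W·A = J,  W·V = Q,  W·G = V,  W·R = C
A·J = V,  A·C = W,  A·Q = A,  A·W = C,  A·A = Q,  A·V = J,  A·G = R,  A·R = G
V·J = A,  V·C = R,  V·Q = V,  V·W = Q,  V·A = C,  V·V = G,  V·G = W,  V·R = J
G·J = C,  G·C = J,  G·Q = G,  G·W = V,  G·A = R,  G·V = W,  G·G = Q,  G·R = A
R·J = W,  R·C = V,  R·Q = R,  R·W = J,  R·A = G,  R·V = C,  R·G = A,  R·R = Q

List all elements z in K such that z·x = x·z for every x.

{G, Q}

An element z is central iff its row equals its column in the table.
For C: C·V = A ≠ R = V·C, so C ∉ Z.
Checking each element this way leaves Z(K) = {G, Q}.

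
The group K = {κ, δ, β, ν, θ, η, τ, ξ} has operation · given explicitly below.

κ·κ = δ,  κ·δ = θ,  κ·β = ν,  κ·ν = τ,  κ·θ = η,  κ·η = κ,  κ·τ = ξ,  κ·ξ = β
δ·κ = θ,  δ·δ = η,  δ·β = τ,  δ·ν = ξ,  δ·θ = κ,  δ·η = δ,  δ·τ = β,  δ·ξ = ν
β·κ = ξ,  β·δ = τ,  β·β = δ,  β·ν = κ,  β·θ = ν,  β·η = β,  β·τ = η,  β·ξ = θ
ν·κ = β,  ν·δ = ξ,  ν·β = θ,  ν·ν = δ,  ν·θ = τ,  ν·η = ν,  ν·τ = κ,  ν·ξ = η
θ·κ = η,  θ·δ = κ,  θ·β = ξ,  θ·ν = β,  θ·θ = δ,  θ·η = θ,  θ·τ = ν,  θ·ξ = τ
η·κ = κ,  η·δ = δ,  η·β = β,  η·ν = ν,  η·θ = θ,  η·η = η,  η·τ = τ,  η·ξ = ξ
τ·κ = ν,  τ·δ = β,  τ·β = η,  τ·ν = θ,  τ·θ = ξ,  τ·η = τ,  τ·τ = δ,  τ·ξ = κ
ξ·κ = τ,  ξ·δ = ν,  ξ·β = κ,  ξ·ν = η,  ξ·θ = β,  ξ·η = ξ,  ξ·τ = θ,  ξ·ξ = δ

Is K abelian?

ξ·θ = β but θ·ξ = τ.
Since ξ and θ do not commute, K is not abelian.

No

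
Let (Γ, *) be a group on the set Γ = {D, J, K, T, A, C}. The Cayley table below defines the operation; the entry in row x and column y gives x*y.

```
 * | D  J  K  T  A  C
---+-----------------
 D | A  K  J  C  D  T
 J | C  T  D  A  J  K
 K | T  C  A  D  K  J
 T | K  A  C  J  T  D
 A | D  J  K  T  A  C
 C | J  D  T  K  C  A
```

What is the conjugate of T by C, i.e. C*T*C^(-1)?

J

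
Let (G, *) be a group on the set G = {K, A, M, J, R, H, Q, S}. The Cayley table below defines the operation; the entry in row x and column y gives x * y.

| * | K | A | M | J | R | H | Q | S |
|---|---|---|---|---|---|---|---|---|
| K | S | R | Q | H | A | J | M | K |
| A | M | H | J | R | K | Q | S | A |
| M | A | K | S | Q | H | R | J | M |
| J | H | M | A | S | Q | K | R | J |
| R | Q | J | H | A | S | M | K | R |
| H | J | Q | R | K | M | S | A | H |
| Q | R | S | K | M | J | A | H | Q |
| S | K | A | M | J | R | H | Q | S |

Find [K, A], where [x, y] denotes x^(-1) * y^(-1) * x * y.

H

Identity is S; from the table K^(-1) = K and A^(-1) = Q.
K * Q = M
M * K = A
A * A = H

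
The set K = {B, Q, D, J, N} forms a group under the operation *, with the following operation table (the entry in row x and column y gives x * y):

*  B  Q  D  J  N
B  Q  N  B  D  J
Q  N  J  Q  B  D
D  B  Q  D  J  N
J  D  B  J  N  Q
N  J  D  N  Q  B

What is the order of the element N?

The identity element is D (its row matches the header).
N^1 = N
N^2 = N * N = B
N^3 = B * N = J
N^4 = J * N = Q
N^5 = Q * N = D
The first power of N equal to the identity is N^5, so ord(N) = 5.

5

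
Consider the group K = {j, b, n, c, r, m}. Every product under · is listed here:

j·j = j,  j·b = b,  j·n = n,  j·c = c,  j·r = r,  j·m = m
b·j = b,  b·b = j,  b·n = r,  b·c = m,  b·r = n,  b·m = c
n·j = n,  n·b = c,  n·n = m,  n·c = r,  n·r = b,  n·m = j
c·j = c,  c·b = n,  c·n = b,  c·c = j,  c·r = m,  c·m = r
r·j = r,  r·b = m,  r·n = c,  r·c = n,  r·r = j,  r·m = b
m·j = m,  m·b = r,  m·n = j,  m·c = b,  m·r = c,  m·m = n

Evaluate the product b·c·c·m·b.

b·c = m
m·c = b
b·m = c
c·b = n

n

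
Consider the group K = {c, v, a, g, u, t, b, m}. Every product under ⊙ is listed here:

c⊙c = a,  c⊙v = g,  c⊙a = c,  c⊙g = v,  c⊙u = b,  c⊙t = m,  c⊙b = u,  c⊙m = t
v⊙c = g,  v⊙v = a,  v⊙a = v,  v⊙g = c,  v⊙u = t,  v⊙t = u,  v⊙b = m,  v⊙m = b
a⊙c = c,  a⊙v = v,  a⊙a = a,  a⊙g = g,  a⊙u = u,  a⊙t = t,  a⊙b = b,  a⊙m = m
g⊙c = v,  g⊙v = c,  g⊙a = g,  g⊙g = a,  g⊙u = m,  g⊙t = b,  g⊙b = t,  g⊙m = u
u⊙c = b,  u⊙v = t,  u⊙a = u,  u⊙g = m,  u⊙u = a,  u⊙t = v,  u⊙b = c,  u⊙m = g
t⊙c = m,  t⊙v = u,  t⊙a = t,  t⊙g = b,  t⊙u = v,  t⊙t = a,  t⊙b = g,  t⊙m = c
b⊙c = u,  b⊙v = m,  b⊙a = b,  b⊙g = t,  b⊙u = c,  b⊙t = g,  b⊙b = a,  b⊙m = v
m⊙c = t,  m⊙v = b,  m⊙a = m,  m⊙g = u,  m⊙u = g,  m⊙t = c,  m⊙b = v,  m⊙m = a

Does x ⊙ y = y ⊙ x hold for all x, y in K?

Yes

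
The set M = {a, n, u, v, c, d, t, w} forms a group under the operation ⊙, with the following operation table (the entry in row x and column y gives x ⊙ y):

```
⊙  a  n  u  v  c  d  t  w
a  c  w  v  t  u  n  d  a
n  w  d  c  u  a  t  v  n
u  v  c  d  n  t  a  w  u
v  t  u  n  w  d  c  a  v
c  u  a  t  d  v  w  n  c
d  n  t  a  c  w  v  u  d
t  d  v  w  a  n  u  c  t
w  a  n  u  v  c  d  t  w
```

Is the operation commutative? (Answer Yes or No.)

Yes

Check whether the table is symmetric across its main diagonal.
Every entry (row x, col y) equals the entry (row y, col x), so M is abelian.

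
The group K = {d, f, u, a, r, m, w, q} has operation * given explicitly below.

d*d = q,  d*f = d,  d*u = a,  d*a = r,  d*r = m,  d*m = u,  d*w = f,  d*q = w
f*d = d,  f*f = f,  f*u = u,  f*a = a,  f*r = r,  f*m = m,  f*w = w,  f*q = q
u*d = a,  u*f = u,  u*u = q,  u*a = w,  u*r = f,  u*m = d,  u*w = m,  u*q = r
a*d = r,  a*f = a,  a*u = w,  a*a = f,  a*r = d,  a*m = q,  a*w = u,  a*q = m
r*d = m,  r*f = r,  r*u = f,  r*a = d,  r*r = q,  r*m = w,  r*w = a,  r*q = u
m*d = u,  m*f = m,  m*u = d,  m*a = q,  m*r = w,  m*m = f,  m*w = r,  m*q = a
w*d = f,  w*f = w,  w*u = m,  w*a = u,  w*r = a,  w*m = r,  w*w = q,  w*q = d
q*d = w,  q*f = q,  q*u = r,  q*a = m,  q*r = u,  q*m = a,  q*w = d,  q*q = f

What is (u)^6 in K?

u^1 = u
u^2 = u * u = q
u^3 = q * u = r
u^4 = r * u = f
u^5 = f * u = u
u^6 = u * u = q

q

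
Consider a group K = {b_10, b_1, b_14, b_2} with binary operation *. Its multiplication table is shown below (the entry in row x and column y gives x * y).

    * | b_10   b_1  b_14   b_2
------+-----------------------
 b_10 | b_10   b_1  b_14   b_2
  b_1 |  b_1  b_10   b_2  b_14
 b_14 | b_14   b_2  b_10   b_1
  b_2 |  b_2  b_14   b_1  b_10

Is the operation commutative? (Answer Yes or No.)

Yes

Check whether the table is symmetric across its main diagonal.
Every entry (row x, col y) equals the entry (row y, col x), so K is abelian.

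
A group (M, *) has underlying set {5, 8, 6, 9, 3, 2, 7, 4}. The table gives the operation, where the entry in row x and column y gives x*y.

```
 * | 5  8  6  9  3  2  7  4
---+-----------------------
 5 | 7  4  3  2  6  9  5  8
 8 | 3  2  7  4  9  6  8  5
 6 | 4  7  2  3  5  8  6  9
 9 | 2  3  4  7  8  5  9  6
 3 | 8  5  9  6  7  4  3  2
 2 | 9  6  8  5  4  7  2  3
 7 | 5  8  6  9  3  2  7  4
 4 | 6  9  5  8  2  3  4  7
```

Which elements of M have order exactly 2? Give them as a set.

Identity is 7. Compute the order of each non-identity element by repeated multiplication:
  5: 5 → 7  (order 2)
  8: 8 → 2 → 6 → 7  (order 4)
  6: 6 → 2 → 8 → 7  (order 4)
  9: 9 → 7  (order 2)
  3: 3 → 7  (order 2)
  2: 2 → 7  (order 2)
  4: 4 → 7  (order 2)
Elements of order 2: {2, 3, 4, 5, 9}.

{2, 3, 4, 5, 9}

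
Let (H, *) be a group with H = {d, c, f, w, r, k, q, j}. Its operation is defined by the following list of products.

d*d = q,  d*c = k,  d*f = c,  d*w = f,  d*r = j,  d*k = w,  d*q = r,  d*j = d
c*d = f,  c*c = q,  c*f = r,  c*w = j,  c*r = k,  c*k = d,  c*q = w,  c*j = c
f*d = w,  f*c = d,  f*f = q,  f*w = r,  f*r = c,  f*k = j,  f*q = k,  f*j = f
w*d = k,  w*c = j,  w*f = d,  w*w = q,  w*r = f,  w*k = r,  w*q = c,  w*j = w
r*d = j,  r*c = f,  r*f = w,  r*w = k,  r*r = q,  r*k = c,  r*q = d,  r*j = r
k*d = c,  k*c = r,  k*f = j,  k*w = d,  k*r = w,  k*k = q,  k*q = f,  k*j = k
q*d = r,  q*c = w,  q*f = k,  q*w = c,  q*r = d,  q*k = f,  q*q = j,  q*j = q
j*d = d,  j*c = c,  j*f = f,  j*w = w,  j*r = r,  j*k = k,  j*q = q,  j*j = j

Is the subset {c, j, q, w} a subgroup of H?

{c, j, q, w} contains the identity j.
Checking products: every product of two elements of {c, j, q, w} (read from the table) lies in {c, j, q, w}, so the set is closed.
In a finite group, a nonempty closed subset is a subgroup. So {c, j, q, w} ≤ H.

Yes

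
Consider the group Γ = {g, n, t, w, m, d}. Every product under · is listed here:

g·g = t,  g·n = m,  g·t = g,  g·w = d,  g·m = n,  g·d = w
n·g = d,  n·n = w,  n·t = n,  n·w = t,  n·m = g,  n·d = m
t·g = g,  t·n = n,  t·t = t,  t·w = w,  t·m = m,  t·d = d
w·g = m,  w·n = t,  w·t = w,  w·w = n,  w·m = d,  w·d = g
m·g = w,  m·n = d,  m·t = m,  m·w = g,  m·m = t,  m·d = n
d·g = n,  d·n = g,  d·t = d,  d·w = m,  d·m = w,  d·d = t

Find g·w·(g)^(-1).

n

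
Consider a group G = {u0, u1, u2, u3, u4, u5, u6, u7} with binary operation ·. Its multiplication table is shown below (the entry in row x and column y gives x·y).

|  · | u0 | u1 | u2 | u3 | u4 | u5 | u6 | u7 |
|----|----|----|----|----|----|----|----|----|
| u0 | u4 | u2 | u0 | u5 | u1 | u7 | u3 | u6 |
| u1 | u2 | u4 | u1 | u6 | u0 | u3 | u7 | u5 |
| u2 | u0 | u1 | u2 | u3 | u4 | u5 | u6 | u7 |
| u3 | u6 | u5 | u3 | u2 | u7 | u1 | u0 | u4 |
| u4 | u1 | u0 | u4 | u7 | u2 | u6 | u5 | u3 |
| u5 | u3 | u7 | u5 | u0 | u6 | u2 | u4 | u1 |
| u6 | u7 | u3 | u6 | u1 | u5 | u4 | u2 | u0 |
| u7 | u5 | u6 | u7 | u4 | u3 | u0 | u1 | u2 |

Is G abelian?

u0·u3 = u5 but u3·u0 = u6.
Since u0 and u3 do not commute, G is not abelian.

No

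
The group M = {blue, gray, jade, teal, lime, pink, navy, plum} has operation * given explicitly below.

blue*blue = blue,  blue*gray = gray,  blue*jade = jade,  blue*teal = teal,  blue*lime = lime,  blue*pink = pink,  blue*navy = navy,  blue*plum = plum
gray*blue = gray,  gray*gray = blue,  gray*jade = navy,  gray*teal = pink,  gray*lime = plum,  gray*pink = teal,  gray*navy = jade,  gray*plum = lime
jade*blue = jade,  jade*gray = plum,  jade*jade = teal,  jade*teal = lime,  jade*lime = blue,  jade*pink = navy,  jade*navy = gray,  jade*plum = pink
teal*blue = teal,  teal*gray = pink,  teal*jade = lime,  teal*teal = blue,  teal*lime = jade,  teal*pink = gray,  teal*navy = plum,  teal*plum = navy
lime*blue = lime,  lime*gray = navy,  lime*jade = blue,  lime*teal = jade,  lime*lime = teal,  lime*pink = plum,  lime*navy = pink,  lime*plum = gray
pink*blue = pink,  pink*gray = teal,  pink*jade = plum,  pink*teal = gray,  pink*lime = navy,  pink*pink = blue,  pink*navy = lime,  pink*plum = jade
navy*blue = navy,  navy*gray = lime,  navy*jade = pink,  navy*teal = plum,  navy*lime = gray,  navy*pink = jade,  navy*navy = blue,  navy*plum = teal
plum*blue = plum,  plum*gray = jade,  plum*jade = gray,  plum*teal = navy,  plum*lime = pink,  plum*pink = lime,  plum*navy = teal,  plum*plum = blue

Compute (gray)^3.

gray^1 = gray
gray^2 = gray * gray = blue
gray^3 = blue * gray = gray

gray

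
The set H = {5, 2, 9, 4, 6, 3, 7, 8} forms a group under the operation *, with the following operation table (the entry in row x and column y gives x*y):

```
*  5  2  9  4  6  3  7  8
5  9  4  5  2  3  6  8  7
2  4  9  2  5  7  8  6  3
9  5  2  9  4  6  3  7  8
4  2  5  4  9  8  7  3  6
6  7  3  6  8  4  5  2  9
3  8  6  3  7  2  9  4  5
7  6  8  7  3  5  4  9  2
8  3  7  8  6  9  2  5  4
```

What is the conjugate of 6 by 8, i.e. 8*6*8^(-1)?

The identity is 9. In row 8, the entry 9 sits in column 6, so 8^(-1) = 6.
8*6 = 9
9*6 = 6

6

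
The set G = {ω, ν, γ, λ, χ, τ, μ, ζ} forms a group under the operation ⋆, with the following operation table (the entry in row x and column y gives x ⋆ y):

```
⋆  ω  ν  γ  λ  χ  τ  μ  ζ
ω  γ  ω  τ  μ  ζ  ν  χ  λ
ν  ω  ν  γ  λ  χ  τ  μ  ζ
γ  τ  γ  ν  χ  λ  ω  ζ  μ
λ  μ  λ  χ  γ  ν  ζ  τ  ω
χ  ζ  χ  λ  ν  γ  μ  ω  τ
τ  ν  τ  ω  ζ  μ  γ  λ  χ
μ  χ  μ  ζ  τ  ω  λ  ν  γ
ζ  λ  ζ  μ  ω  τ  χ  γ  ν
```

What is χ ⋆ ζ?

τ

Read row χ, column ζ: χ ⋆ ζ = τ.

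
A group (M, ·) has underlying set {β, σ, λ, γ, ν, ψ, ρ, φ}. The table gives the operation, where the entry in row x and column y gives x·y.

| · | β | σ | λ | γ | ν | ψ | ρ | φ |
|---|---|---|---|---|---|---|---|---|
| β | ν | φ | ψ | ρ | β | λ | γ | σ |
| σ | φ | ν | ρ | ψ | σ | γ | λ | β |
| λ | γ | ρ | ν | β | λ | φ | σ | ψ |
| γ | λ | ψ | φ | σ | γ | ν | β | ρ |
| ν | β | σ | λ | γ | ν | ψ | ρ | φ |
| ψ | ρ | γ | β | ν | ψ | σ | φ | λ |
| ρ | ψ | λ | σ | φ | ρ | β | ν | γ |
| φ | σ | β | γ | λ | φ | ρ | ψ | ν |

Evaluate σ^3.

σ

σ^1 = σ
σ^2 = σ·σ = ν
σ^3 = ν·σ = σ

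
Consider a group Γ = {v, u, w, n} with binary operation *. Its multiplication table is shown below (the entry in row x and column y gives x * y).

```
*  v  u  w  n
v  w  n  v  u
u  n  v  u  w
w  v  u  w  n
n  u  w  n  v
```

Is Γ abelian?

Yes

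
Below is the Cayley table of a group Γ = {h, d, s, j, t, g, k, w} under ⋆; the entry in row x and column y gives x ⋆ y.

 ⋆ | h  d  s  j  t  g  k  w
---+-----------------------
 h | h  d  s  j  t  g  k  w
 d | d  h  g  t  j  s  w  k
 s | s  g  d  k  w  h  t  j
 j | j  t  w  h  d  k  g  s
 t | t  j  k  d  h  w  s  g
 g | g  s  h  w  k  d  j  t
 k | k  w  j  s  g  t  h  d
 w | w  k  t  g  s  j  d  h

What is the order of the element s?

4

The identity element is h (its row matches the header).
s^1 = s
s^2 = s ⋆ s = d
s^3 = d ⋆ s = g
s^4 = g ⋆ s = h
The first power of s equal to the identity is s^4, so ord(s) = 4.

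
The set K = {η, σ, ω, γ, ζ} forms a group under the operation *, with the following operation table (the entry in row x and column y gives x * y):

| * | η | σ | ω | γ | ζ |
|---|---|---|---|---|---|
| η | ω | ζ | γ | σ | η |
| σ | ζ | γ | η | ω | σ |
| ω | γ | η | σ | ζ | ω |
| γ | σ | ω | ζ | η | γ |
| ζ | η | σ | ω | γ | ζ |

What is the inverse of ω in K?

γ

First locate the identity: row ζ matches the header, so ζ is the identity.
Scan row ω for ζ: ω * γ = ζ. Hence ω^(-1) = γ.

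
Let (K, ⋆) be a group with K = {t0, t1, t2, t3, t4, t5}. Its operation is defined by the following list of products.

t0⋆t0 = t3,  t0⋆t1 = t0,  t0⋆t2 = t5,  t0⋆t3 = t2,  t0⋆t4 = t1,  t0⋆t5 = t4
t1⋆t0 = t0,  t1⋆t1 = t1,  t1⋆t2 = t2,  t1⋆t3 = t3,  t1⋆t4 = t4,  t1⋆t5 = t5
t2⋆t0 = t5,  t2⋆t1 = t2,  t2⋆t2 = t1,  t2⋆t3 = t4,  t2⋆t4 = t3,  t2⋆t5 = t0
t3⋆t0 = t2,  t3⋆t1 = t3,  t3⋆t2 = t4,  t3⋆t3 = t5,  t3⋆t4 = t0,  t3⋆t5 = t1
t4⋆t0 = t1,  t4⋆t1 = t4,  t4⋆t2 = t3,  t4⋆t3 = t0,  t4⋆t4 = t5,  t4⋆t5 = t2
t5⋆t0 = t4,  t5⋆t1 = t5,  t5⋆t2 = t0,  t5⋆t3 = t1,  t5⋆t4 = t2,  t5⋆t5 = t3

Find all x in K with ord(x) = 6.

{t0, t4}

Identity is t1. Compute the order of each non-identity element by repeated multiplication:
  t0: t0 → t3 → t2 → t5 → t4 → t1  (order 6)
  t2: t2 → t1  (order 2)
  t3: t3 → t5 → t1  (order 3)
  t4: t4 → t5 → t2 → t3 → t0 → t1  (order 6)
  t5: t5 → t3 → t1  (order 3)
Elements of order 6: {t0, t4}.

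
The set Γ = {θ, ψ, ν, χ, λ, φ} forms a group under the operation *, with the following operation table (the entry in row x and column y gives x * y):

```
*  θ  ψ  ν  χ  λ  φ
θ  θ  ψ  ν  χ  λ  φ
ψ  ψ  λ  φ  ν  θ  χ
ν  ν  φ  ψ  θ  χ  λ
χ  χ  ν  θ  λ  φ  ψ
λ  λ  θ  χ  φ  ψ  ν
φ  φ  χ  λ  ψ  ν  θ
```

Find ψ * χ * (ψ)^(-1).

The identity is θ. In row ψ, the entry θ sits in column λ, so ψ^(-1) = λ.
ψ * χ = ν
ν * λ = χ

χ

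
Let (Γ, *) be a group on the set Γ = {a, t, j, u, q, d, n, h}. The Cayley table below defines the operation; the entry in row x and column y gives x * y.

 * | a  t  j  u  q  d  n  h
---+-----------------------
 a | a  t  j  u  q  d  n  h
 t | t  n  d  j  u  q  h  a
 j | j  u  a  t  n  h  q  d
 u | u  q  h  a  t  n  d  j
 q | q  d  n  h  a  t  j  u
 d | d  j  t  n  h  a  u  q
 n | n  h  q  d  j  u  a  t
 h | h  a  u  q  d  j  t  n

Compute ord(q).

2

The identity element is a (its row matches the header).
q^1 = q
q^2 = q * q = a
The first power of q equal to the identity is q^2, so ord(q) = 2.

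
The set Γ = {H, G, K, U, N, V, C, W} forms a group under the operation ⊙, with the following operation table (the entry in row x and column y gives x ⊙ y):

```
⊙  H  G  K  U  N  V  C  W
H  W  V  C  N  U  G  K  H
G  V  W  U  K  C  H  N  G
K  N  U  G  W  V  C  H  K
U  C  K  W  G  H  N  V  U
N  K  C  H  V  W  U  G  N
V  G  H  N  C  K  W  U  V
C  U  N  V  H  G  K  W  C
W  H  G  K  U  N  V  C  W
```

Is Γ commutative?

U ⊙ H = C but H ⊙ U = N.
Since U and H do not commute, Γ is not abelian.

No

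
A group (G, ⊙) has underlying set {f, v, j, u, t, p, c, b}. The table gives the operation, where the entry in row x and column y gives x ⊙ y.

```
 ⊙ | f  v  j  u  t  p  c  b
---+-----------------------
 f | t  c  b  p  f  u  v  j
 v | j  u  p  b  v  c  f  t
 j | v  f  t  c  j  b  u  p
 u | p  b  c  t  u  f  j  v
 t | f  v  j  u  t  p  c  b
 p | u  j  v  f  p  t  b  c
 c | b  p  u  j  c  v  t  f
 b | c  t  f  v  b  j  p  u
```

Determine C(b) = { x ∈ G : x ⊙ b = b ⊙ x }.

Compare row b with column b entry by entry.
v ⊙ b = t = b ⊙ v, so v commutes with b.
p ⊙ b = c but b ⊙ p = j, so p does not.
Collecting the elements that commute with b: C(b) = {b, t, u, v}.

{b, t, u, v}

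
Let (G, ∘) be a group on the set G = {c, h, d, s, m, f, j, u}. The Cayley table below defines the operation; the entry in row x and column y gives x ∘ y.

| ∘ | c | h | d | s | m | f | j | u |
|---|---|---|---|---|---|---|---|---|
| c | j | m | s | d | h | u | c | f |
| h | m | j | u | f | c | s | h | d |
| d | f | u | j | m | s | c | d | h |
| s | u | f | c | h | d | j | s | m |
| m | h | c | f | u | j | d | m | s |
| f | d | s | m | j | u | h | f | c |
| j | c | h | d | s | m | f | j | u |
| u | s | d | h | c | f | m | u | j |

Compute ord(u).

2

The identity element is j (its row matches the header).
u^1 = u
u^2 = u ∘ u = j
The first power of u equal to the identity is u^2, so ord(u) = 2.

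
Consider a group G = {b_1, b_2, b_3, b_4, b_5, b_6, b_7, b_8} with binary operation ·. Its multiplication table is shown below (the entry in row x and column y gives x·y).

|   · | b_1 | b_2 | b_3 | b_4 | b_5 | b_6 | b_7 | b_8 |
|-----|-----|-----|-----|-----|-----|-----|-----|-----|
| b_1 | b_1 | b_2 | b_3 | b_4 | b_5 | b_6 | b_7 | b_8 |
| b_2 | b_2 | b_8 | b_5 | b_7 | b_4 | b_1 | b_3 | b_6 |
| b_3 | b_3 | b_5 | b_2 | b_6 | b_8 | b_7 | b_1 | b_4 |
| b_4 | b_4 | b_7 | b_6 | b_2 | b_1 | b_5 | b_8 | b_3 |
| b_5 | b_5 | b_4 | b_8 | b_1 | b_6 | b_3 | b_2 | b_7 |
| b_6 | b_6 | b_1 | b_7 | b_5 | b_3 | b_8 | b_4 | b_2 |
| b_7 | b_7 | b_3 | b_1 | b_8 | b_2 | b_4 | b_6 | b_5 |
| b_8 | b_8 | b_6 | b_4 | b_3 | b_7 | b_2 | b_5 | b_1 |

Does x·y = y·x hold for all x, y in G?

Yes

Check whether the table is symmetric across its main diagonal.
Every entry (row x, col y) equals the entry (row y, col x), so G is abelian.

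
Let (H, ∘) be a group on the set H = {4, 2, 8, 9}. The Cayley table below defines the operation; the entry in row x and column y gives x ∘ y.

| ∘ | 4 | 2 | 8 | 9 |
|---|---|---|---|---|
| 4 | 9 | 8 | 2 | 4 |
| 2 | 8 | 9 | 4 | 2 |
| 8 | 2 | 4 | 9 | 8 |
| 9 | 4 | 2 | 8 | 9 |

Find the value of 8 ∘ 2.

4

Read row 8, column 2: 8 ∘ 2 = 4.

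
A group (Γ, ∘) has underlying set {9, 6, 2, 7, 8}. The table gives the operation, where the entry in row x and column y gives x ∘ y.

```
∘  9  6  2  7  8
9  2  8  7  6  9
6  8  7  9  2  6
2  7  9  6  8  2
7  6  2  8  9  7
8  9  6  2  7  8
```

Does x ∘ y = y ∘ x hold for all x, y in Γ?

Check whether the table is symmetric across its main diagonal.
Every entry (row x, col y) equals the entry (row y, col x), so Γ is abelian.
(In fact Γ ≅ the cyclic group Z_5.)

Yes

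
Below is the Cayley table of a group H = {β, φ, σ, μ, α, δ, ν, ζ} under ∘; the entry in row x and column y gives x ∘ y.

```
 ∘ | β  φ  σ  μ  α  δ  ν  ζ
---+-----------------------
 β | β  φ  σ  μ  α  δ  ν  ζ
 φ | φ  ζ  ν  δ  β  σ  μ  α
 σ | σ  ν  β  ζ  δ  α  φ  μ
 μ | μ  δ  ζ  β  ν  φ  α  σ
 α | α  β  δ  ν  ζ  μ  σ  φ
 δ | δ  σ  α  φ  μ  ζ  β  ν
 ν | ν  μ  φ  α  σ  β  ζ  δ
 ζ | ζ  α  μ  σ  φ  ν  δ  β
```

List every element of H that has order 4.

{α, δ, ν, φ}

Identity is β. Compute the order of each non-identity element by repeated multiplication:
  φ: φ → ζ → α → β  (order 4)
  σ: σ → β  (order 2)
  μ: μ → β  (order 2)
  α: α → ζ → φ → β  (order 4)
  δ: δ → ζ → ν → β  (order 4)
  ν: ν → ζ → δ → β  (order 4)
  ζ: ζ → β  (order 2)
Elements of order 4: {α, δ, ν, φ}.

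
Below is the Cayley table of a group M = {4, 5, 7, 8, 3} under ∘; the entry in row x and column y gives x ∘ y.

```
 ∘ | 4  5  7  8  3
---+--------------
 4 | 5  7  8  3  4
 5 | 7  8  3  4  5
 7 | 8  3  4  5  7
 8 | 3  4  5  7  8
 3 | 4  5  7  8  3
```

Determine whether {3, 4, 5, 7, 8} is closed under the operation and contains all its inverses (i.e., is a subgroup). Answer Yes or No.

Yes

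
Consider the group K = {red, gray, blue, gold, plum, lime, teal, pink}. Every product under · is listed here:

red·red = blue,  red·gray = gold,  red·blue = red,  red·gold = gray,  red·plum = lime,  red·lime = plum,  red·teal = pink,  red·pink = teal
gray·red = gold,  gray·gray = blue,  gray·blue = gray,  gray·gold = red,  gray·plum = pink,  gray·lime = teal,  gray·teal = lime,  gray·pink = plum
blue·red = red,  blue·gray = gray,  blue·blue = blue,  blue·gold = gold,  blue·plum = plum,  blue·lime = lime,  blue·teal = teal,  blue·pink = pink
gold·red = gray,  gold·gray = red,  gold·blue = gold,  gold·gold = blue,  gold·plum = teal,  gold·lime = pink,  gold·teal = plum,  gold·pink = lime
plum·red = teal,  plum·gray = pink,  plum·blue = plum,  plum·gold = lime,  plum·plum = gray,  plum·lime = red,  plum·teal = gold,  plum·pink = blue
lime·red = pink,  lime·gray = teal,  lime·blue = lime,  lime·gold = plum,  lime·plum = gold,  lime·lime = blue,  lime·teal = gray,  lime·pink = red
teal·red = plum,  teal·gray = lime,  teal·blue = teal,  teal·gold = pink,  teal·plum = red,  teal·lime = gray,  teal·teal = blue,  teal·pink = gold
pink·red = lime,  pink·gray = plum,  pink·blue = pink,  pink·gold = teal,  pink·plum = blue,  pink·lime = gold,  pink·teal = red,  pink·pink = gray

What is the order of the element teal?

The identity element is blue (its row matches the header).
teal^1 = teal
teal^2 = teal·teal = blue
The first power of teal equal to the identity is teal^2, so ord(teal) = 2.
(Structurally, K here is isomorphic to the dihedral group D_4.)

2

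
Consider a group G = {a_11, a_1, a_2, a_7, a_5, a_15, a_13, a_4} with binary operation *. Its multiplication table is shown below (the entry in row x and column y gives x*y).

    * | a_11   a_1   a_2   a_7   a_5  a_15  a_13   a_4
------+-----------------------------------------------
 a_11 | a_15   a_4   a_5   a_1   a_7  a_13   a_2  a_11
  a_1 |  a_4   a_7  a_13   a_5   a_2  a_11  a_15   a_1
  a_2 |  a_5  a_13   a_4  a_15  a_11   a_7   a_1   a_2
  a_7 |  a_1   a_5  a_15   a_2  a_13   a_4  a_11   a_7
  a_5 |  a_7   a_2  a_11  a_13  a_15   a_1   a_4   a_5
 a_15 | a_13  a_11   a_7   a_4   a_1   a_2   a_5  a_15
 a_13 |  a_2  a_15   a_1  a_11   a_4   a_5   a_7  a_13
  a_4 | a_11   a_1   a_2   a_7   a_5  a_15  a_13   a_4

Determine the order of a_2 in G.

2

The identity element is a_4 (its row matches the header).
a_2^1 = a_2
a_2^2 = a_2*a_2 = a_4
The first power of a_2 equal to the identity is a_2^2, so ord(a_2) = 2.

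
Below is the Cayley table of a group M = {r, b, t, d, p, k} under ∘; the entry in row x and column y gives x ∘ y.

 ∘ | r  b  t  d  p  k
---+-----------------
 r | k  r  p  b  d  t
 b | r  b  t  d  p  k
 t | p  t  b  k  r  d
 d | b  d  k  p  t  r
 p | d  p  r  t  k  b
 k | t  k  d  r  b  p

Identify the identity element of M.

The identity e satisfies e ∘ x = x for all x, so its row in the table reproduces the column headers.
Row b reads: r, b, t, d, p, k — exactly the header order. So b is the identity.

b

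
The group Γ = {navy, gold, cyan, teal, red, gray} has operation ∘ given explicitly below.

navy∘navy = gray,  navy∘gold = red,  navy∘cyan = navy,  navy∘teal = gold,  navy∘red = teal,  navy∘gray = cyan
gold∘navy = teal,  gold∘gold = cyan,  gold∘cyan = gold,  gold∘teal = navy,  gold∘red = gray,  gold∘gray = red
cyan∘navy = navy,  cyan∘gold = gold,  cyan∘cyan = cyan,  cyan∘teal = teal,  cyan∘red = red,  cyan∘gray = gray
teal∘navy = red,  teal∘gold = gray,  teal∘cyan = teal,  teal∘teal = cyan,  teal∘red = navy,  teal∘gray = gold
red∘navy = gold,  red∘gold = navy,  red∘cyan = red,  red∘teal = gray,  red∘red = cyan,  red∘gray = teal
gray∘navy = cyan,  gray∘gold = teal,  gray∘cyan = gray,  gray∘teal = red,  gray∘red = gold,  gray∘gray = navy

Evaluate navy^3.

cyan

navy^1 = navy
navy^2 = navy ∘ navy = gray
navy^3 = gray ∘ navy = cyan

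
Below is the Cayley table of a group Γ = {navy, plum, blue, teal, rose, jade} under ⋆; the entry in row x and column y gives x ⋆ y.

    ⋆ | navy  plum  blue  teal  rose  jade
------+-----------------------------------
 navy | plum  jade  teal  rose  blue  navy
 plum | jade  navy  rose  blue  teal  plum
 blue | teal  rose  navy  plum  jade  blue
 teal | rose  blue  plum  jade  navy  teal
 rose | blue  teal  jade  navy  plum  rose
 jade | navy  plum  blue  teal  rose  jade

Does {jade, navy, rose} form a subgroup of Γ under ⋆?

navy ⋆ navy = plum, which is not in {jade, navy, rose}.
The subset is not closed under ⋆, so it is not a subgroup.
(Structurally, Γ here is isomorphic to the cyclic group Z_6.)

No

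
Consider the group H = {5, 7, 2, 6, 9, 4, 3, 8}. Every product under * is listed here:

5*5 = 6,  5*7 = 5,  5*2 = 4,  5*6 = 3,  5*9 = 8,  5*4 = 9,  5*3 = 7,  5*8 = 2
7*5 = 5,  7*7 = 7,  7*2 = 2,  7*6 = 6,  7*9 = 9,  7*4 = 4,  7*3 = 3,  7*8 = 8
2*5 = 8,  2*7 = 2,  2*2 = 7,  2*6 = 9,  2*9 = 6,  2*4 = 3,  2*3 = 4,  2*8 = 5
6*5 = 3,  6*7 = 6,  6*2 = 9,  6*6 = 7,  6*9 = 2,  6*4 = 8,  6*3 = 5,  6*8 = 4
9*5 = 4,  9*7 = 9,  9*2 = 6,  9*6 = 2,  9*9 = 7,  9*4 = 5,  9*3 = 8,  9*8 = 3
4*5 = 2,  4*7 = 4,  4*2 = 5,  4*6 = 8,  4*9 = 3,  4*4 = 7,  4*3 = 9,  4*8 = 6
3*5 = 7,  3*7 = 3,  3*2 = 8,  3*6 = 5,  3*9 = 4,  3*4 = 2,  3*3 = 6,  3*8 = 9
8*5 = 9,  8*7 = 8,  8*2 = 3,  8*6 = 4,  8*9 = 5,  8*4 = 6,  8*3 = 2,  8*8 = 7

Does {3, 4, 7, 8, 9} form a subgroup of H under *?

No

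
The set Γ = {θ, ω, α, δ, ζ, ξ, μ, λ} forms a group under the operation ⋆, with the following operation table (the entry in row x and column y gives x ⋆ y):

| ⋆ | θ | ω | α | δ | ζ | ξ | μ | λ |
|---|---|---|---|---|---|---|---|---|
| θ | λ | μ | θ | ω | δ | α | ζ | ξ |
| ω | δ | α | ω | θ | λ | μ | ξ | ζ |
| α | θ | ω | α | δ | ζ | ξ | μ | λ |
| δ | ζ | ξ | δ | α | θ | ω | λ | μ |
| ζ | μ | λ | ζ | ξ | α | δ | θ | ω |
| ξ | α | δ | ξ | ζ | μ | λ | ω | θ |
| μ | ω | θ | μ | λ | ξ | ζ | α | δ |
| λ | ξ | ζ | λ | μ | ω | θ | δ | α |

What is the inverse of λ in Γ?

First locate the identity: row α matches the header, so α is the identity.
Scan row λ for α: λ ⋆ λ = α. Hence λ^(-1) = λ.
(Structurally, Γ here is isomorphic to the dihedral group D_4.)

λ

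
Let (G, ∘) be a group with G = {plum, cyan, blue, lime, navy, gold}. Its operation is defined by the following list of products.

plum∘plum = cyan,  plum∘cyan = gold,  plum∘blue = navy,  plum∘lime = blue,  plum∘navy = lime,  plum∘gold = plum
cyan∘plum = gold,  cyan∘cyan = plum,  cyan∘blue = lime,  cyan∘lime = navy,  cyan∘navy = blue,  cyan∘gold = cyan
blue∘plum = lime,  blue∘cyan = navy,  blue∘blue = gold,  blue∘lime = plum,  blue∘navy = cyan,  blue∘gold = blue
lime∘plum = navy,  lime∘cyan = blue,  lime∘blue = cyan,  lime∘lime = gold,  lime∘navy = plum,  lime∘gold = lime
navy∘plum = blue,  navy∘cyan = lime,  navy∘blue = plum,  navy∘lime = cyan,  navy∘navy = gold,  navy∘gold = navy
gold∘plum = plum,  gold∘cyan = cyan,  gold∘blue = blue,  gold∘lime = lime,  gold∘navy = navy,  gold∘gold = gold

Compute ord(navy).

2

The identity element is gold (its row matches the header).
navy^1 = navy
navy^2 = navy ∘ navy = gold
The first power of navy equal to the identity is navy^2, so ord(navy) = 2.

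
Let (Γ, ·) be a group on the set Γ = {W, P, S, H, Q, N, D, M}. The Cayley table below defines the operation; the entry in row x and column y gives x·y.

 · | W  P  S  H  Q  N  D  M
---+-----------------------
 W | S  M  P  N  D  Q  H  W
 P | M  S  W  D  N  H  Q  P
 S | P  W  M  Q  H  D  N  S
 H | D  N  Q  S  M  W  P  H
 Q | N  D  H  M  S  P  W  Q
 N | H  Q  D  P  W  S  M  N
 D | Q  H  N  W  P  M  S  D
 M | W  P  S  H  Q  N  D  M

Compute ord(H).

The identity element is M (its row matches the header).
H^1 = H
H^2 = H·H = S
H^3 = S·H = Q
H^4 = Q·H = M
The first power of H equal to the identity is H^4, so ord(H) = 4.

4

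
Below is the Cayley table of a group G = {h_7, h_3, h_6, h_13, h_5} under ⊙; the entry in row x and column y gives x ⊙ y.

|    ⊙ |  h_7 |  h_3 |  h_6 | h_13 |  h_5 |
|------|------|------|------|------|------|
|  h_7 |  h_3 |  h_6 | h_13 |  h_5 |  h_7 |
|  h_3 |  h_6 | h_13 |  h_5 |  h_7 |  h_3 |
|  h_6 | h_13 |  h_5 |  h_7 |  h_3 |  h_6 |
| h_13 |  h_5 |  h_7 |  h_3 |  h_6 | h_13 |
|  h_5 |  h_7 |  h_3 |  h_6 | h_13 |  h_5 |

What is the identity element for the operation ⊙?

h_5

The identity e satisfies e ⊙ x = x for all x, so its row in the table reproduces the column headers.
Row h_5 reads: h_7, h_3, h_6, h_13, h_5 — exactly the header order. So h_5 is the identity.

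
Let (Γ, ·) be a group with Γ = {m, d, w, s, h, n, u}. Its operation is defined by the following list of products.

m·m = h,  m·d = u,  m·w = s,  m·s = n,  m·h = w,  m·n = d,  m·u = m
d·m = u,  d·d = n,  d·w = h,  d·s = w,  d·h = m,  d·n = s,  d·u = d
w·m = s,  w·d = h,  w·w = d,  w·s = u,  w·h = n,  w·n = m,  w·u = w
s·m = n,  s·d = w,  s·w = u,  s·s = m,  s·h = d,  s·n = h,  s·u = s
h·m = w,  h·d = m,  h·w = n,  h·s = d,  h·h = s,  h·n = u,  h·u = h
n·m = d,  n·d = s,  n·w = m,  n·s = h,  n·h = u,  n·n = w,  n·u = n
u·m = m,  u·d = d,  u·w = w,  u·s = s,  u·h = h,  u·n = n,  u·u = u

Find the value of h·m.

Read row h, column m: h·m = w.

w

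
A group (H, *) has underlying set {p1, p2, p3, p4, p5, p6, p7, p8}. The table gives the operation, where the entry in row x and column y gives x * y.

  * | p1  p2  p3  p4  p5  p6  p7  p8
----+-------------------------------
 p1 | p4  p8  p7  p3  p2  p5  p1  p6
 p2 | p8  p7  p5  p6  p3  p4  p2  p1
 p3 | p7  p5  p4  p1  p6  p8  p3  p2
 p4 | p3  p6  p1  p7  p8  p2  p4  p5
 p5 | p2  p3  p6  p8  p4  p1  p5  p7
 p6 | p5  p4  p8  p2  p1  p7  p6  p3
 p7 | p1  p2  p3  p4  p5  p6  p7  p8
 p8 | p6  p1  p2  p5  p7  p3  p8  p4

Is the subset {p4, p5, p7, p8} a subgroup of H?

Yes

{p4, p5, p7, p8} contains the identity p7.
Checking products: every product of two elements of {p4, p5, p7, p8} (read from the table) lies in {p4, p5, p7, p8}, so the set is closed.
In a finite group, a nonempty closed subset is a subgroup. So {p4, p5, p7, p8} ≤ H.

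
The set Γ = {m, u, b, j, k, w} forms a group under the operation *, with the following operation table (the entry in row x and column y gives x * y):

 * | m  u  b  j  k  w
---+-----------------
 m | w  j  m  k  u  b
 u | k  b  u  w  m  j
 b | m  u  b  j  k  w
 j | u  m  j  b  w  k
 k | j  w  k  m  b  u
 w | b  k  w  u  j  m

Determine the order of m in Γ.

3

The identity element is b (its row matches the header).
m^1 = m
m^2 = m * m = w
m^3 = w * m = b
The first power of m equal to the identity is m^3, so ord(m) = 3.
(Structurally, Γ here is isomorphic to the symmetric group S_3.)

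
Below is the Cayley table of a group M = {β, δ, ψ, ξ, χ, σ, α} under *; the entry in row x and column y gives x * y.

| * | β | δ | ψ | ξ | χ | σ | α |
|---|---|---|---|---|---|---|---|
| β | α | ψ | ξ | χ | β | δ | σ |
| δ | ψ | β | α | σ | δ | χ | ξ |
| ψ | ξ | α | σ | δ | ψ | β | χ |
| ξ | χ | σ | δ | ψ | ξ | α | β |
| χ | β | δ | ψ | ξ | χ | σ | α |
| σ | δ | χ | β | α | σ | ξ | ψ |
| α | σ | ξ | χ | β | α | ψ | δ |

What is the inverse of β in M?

First locate the identity: row χ matches the header, so χ is the identity.
Scan row β for χ: β * ξ = χ. Hence β^(-1) = ξ.

ξ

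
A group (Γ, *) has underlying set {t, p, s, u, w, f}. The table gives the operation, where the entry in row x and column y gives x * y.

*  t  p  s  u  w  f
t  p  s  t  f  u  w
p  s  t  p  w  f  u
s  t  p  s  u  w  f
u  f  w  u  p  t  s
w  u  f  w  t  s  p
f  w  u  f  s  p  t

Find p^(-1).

t

First locate the identity: row s matches the header, so s is the identity.
Scan row p for s: p * t = s. Hence p^(-1) = t.
(Structurally, Γ here is isomorphic to the cyclic group Z_6.)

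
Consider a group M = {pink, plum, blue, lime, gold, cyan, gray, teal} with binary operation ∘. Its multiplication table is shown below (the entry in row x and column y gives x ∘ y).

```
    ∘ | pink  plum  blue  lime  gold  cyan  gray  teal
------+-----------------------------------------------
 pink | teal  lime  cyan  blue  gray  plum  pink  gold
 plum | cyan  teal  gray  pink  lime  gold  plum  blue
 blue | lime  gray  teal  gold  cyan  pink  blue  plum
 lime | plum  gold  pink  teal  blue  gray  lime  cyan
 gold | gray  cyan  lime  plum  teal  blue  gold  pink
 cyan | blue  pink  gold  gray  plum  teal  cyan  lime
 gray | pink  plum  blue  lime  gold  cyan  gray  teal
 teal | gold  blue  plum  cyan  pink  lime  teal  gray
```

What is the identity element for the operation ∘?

The identity e satisfies e ∘ x = x for all x, so its row in the table reproduces the column headers.
Row gray reads: pink, plum, blue, lime, gold, cyan, gray, teal — exactly the header order. So gray is the identity.

gray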